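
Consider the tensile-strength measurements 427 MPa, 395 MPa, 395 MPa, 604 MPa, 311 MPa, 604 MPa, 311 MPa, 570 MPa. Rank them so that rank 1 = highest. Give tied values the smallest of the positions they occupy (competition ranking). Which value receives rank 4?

Sorted (descending): 604, 604, 570, 427, 395, 395, 311, 311
The 2 values of 604 occupy positions 1–2 → each gets rank 1.
The 2 values of 395 occupy positions 5–6 → each gets rank 5.
The 2 values of 311 occupy positions 7–8 → each gets rank 7.
Rank 4 → value 427.

427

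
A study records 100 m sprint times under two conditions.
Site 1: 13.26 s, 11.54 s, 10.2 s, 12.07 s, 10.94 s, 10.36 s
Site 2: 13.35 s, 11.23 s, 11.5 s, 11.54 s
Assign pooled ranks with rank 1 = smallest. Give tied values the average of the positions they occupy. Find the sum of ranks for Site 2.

25.5

Sorted (ascending): 10.2, 10.36, 10.94, 11.23, 11.5, 11.54, 11.54, 12.07, 13.26, 13.35
The 2 values of 11.54 occupy positions 6–7 → average rank (6+7)/2 = 6.5.
Site 2 values → pooled ranks: 13.35→10, 11.23→4, 11.5→5, 11.54→6.5
Rank sum = 10 + 4 + 5 + 6.5 = 25.5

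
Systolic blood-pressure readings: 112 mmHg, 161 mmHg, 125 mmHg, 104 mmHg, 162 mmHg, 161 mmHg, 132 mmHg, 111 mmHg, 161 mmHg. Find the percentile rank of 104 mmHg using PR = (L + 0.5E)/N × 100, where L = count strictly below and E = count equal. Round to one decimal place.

5.6

N = 9.
Strictly below 104: 0. Equal to 104: 1.
PR = (0 + 0.5·1)/9 × 100 = 5.6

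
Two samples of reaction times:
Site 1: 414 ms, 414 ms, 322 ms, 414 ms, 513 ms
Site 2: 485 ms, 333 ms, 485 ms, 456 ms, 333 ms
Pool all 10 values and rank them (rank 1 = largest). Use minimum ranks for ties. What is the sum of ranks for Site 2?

Sorted (descending): 513, 485, 485, 456, 414, 414, 414, 333, 333, 322
The 2 values of 485 occupy positions 2–3 → each gets rank 2.
The 3 values of 414 occupy positions 5–7 → each gets rank 5.
The 2 values of 333 occupy positions 8–9 → each gets rank 8.
Site 2 values → pooled ranks: 485→2, 333→8, 485→2, 456→4, 333→8
Rank sum = 2 + 8 + 2 + 4 + 8 = 24

24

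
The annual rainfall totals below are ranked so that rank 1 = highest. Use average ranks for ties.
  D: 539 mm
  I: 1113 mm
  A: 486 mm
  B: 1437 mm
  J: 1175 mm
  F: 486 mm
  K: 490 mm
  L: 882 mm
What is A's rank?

7.5

Sorted (descending): 1437, 1175, 1113, 882, 539, 490, 486, 486
The 2 values of 486 occupy positions 7–8 → average rank (7+8)/2 = 7.5.
A has value 486 mm → rank 7.5.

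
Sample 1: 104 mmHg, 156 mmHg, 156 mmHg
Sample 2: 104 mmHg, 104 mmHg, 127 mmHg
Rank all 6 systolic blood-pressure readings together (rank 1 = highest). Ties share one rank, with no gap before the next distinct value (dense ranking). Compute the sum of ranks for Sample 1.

Sorted (descending): 156, 156, 127, 104, 104, 104
The 2 values of 156 share dense rank 1.
The 3 values of 104 share dense rank 3.
Remaining distinct values take the next consecutive integers.
Sample 1 values → pooled ranks: 104→3, 156→1, 156→1
Rank sum = 3 + 1 + 1 = 5

5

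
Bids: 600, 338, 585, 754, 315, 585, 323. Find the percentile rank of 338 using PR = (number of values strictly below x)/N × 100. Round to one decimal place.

N = 7.
Strictly below 338: 2. Equal to 338: 1.
PR = 2/7 × 100 = 28.6

28.6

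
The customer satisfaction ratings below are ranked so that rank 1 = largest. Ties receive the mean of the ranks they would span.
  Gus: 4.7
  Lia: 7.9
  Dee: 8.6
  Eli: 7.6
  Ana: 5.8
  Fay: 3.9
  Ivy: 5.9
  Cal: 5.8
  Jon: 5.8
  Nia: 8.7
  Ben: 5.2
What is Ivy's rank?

Sorted (descending): 8.7, 8.6, 7.9, 7.6, 5.9, 5.8, 5.8, 5.8, 5.2, 4.7, 3.9
The 3 values of 5.8 occupy positions 6–8 → average rank 7.
Ivy has value 5.9 → rank 5.

5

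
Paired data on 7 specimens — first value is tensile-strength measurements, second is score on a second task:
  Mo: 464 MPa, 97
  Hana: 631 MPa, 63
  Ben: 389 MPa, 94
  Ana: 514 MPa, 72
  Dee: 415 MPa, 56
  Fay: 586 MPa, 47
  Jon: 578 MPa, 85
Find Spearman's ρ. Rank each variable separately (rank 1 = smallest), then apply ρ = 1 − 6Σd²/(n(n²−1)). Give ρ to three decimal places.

-0.464

Ranks of variable 1: 3, 7, 1, 4, 2, 6, 5
Ranks of variable 2: 7, 3, 6, 4, 2, 1, 5
d = r₁ − r₂: -4, 4, -5, 0, 0, 5, 0
d²: 16, 16, 25, 0, 0, 25, 0; Σd² = 82
ρ = 1 − 6·82/(7·48) = 1 − 492/336 = -0.464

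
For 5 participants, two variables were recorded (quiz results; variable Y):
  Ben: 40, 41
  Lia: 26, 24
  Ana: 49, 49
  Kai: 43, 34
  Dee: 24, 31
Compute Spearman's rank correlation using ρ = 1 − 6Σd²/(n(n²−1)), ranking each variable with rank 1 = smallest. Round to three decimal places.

Ranks of variable 1: 3, 2, 5, 4, 1
Ranks of variable 2: 4, 1, 5, 3, 2
d = r₁ − r₂: -1, 1, 0, 1, -1
d²: 1, 1, 0, 1, 1; Σd² = 4
ρ = 1 − 6·4/(5·24) = 1 − 24/120 = 0.800

0.800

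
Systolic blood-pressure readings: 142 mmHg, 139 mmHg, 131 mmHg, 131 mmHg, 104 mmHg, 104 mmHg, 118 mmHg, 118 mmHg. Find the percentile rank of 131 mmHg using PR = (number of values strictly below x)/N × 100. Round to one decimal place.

50.0

N = 8.
Strictly below 131: 4. Equal to 131: 2.
PR = 4/8 × 100 = 50.0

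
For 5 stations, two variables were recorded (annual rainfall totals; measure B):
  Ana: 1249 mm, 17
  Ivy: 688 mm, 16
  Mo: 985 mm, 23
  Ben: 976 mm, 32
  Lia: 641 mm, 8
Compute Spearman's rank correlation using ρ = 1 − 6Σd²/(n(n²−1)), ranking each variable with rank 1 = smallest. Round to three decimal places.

Ranks of variable 1: 5, 2, 4, 3, 1
Ranks of variable 2: 3, 2, 4, 5, 1
d = r₁ − r₂: 2, 0, 0, -2, 0
d²: 4, 0, 0, 4, 0; Σd² = 8
ρ = 1 − 6·8/(5·24) = 1 − 48/120 = 0.600

0.600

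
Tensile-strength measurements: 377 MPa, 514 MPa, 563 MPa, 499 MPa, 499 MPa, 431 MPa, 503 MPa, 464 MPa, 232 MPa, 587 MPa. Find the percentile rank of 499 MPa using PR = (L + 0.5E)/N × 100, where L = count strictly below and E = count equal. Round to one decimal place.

50.0

N = 10.
Strictly below 499: 4. Equal to 499: 2.
PR = (4 + 0.5·2)/10 × 100 = 50.0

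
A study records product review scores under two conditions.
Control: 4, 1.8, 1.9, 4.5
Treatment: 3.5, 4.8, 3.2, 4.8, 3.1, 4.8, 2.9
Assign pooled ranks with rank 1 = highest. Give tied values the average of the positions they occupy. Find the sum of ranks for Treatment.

36

Sorted (descending): 4.8, 4.8, 4.8, 4.5, 4, 3.5, 3.2, 3.1, 2.9, 1.9, 1.8
The 3 values of 4.8 occupy positions 1–3 → average rank 2.
Treatment values → pooled ranks: 3.5→6, 4.8→2, 3.2→7, 4.8→2, 3.1→8, 4.8→2, 2.9→9
Rank sum = 6 + 2 + 7 + 2 + 8 + 2 + 9 = 36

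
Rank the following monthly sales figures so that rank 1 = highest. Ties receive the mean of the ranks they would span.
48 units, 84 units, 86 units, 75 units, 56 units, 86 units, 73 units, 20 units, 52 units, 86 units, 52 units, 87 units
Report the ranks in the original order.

Sorted (descending): 87, 86, 86, 86, 84, 75, 73, 56, 52, 52, 48, 20
The 3 values of 86 occupy positions 2–4 → average rank 3.
The 2 values of 52 occupy positions 9–10 → average rank (9+10)/2 = 9.5.

11, 5, 3, 6, 8, 3, 7, 12, 9.5, 3, 9.5, 1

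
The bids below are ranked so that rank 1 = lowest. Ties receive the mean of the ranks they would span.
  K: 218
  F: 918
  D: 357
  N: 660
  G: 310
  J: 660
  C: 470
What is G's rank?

2

Sorted (ascending): 218, 310, 357, 470, 660, 660, 918
The 2 values of 660 occupy positions 5–6 → average rank (5+6)/2 = 5.5.
G has value 310 → rank 2.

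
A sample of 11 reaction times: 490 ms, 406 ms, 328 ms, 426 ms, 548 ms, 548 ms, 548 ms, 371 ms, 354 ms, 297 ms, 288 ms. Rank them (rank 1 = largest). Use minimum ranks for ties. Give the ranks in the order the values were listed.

Sorted (descending): 548, 548, 548, 490, 426, 406, 371, 354, 328, 297, 288
The 3 values of 548 occupy positions 1–3 → each gets rank 1.

4, 6, 9, 5, 1, 1, 1, 7, 8, 10, 11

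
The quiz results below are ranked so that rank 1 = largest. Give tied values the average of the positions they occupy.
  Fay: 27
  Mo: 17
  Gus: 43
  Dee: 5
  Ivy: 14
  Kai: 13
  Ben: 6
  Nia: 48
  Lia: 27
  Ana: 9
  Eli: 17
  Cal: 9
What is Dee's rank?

12

Sorted (descending): 48, 43, 27, 27, 17, 17, 14, 13, 9, 9, 6, 5
The 2 values of 27 occupy positions 3–4 → average rank (3+4)/2 = 3.5.
The 2 values of 17 occupy positions 5–6 → average rank (5+6)/2 = 5.5.
The 2 values of 9 occupy positions 9–10 → average rank (9+10)/2 = 9.5.
Dee has value 5 → rank 12.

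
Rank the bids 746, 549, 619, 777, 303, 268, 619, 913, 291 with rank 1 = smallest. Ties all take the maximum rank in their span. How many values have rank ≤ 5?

Sorted (ascending): 268, 291, 303, 549, 619, 619, 746, 777, 913
The 2 values of 619 occupy positions 5–6 → each gets rank 6.
Ranks ≤ 5: {1, 2, 3, 4} → 4 values.

4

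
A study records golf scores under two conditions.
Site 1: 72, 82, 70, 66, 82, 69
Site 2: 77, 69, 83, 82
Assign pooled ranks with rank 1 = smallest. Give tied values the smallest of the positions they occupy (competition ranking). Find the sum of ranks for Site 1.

26

Sorted (ascending): 66, 69, 69, 70, 72, 77, 82, 82, 82, 83
The 2 values of 69 occupy positions 2–3 → each gets rank 2.
The 3 values of 82 occupy positions 7–9 → each gets rank 7.
Site 1 values → pooled ranks: 72→5, 82→7, 70→4, 66→1, 82→7, 69→2
Rank sum = 5 + 7 + 4 + 1 + 7 + 2 = 26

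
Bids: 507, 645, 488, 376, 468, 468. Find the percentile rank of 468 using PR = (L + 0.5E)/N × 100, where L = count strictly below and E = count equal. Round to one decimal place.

N = 6.
Strictly below 468: 1. Equal to 468: 2.
PR = (1 + 0.5·2)/6 × 100 = 33.3

33.3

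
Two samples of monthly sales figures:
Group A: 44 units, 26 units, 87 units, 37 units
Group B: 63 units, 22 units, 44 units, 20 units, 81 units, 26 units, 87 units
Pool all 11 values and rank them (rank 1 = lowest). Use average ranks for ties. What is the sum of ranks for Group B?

Sorted (ascending): 20, 22, 26, 26, 37, 44, 44, 63, 81, 87, 87
The 2 values of 26 occupy positions 3–4 → average rank (3+4)/2 = 3.5.
The 2 values of 44 occupy positions 6–7 → average rank (6+7)/2 = 6.5.
The 2 values of 87 occupy positions 10–11 → average rank (10+11)/2 = 10.5.
Group B values → pooled ranks: 63→8, 22→2, 44→6.5, 20→1, 81→9, 26→3.5, 87→10.5
Rank sum = 8 + 2 + 6.5 + 1 + 9 + 3.5 + 10.5 = 40.5

40.5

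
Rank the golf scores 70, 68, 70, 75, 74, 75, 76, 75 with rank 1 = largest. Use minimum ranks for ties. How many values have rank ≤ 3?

Sorted (descending): 76, 75, 75, 75, 74, 70, 70, 68
The 3 values of 75 occupy positions 2–4 → each gets rank 2.
The 2 values of 70 occupy positions 6–7 → each gets rank 6.
Ranks ≤ 3: {1, 2, 2, 2} → 4 values.

4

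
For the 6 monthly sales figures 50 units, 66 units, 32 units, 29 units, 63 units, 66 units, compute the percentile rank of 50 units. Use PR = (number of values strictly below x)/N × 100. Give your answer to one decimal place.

33.3

N = 6.
Strictly below 50: 2. Equal to 50: 1.
PR = 2/6 × 100 = 33.3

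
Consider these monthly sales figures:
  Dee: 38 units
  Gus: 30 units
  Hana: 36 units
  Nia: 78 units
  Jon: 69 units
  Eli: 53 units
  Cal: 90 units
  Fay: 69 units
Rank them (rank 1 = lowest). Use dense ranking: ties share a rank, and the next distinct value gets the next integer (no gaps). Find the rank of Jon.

5

Sorted (ascending): 30, 36, 38, 53, 69, 69, 78, 90
The 2 values of 69 share dense rank 5.
Remaining distinct values take the next consecutive integers.
Jon has value 69 units → rank 5.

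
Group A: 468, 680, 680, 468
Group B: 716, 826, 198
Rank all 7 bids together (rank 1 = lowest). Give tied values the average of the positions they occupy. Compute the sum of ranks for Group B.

14

Sorted (ascending): 198, 468, 468, 680, 680, 716, 826
The 2 values of 468 occupy positions 2–3 → average rank (2+3)/2 = 2.5.
The 2 values of 680 occupy positions 4–5 → average rank (4+5)/2 = 4.5.
Group B values → pooled ranks: 716→6, 826→7, 198→1
Rank sum = 6 + 7 + 1 = 14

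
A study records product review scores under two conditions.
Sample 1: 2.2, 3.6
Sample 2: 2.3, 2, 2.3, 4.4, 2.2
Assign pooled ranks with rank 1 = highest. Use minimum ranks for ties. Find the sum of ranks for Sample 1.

7

Sorted (descending): 4.4, 3.6, 2.3, 2.3, 2.2, 2.2, 2
The 2 values of 2.3 occupy positions 3–4 → each gets rank 3.
The 2 values of 2.2 occupy positions 5–6 → each gets rank 5.
Sample 1 values → pooled ranks: 2.2→5, 3.6→2
Rank sum = 5 + 2 = 7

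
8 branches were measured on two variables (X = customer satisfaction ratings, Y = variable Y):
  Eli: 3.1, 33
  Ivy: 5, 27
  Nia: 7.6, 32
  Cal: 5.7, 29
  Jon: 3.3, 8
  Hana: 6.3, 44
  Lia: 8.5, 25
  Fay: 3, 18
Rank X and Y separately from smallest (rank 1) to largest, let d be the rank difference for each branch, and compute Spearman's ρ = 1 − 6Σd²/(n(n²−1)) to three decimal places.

0.286

Ranks of variable 1: 2, 4, 7, 5, 3, 6, 8, 1
Ranks of variable 2: 7, 4, 6, 5, 1, 8, 3, 2
d = r₁ − r₂: -5, 0, 1, 0, 2, -2, 5, -1
d²: 25, 0, 1, 0, 4, 4, 25, 1; Σd² = 60
ρ = 1 − 6·60/(8·63) = 1 − 360/504 = 0.286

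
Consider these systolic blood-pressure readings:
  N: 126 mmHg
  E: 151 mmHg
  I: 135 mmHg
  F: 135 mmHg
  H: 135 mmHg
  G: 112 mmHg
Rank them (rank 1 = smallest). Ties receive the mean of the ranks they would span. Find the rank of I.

4

Sorted (ascending): 112, 126, 135, 135, 135, 151
The 3 values of 135 occupy positions 3–5 → average rank 4.
I has value 135 mmHg → rank 4.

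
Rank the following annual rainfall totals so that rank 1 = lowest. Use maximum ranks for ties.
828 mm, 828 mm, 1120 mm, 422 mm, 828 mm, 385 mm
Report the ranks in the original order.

Sorted (ascending): 385, 422, 828, 828, 828, 1120
The 3 values of 828 occupy positions 3–5 → each gets rank 5.

5, 5, 6, 2, 5, 1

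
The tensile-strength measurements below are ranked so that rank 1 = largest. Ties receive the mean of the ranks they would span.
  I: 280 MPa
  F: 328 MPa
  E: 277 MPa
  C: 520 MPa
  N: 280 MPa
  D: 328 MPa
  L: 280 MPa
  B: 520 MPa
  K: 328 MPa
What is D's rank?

4

Sorted (descending): 520, 520, 328, 328, 328, 280, 280, 280, 277
The 2 values of 520 occupy positions 1–2 → average rank (1+2)/2 = 1.5.
The 3 values of 328 occupy positions 3–5 → average rank 4.
The 3 values of 280 occupy positions 6–8 → average rank 7.
D has value 328 MPa → rank 4.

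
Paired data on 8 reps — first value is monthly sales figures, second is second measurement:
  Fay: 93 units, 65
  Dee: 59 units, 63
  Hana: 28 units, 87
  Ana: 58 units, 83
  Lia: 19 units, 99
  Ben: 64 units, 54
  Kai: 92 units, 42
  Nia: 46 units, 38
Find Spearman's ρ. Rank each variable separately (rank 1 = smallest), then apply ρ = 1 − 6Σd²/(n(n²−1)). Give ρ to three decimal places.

Ranks of variable 1: 8, 5, 2, 4, 1, 6, 7, 3
Ranks of variable 2: 5, 4, 7, 6, 8, 3, 2, 1
d = r₁ − r₂: 3, 1, -5, -2, -7, 3, 5, 2
d²: 9, 1, 25, 4, 49, 9, 25, 4; Σd² = 126
ρ = 1 − 6·126/(8·63) = 1 − 756/504 = -0.500

-0.500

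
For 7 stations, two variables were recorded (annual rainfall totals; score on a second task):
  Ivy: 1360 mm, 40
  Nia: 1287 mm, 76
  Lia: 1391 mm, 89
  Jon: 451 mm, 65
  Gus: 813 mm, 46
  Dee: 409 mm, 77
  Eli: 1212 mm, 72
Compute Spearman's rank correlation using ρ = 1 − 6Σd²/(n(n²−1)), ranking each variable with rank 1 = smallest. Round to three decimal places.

0.071

Ranks of variable 1: 6, 5, 7, 2, 3, 1, 4
Ranks of variable 2: 1, 5, 7, 3, 2, 6, 4
d = r₁ − r₂: 5, 0, 0, -1, 1, -5, 0
d²: 25, 0, 0, 1, 1, 25, 0; Σd² = 52
ρ = 1 − 6·52/(7·48) = 1 − 312/336 = 0.071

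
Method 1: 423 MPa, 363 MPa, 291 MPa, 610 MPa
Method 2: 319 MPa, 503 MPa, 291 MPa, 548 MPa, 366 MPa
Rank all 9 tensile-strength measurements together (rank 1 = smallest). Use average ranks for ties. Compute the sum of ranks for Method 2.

Sorted (ascending): 291, 291, 319, 363, 366, 423, 503, 548, 610
The 2 values of 291 occupy positions 1–2 → average rank (1+2)/2 = 1.5.
Method 2 values → pooled ranks: 319→3, 503→7, 291→1.5, 548→8, 366→5
Rank sum = 3 + 7 + 1.5 + 8 + 5 = 24.5

24.5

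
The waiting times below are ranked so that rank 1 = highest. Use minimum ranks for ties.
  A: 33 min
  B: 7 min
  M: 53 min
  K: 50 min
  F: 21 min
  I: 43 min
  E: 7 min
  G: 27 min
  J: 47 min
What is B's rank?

Sorted (descending): 53, 50, 47, 43, 33, 27, 21, 7, 7
The 2 values of 7 occupy positions 8–9 → each gets rank 8.
B has value 7 min → rank 8.

8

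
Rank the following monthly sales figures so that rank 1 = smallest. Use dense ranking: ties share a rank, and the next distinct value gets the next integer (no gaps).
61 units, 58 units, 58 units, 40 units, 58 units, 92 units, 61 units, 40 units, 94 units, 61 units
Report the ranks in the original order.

3, 2, 2, 1, 2, 4, 3, 1, 5, 3

Sorted (ascending): 40, 40, 58, 58, 58, 61, 61, 61, 92, 94
The 2 values of 40 share dense rank 1.
The 3 values of 58 share dense rank 2.
The 3 values of 61 share dense rank 3.
Remaining distinct values take the next consecutive integers.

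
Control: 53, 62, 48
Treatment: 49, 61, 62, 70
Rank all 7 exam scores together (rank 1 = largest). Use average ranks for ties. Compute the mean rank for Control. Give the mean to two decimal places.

4.83

Sorted (descending): 70, 62, 62, 61, 53, 49, 48
The 2 values of 62 occupy positions 2–3 → average rank (2+3)/2 = 2.5.
Control values → pooled ranks: 53→5, 62→2.5, 48→7
Mean rank = (5 + 2.5 + 7) / 3 = 4.83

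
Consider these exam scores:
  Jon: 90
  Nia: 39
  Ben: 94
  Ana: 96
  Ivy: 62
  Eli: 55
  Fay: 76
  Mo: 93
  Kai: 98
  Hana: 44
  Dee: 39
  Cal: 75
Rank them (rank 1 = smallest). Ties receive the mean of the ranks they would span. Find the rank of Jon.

8

Sorted (ascending): 39, 39, 44, 55, 62, 75, 76, 90, 93, 94, 96, 98
The 2 values of 39 occupy positions 1–2 → average rank (1+2)/2 = 1.5.
Jon has value 90 → rank 8.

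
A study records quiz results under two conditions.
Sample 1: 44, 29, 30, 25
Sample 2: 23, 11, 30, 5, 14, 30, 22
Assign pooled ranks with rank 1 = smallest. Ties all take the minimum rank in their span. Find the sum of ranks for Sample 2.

Sorted (ascending): 5, 11, 14, 22, 23, 25, 29, 30, 30, 30, 44
The 3 values of 30 occupy positions 8–10 → each gets rank 8.
Sample 2 values → pooled ranks: 23→5, 11→2, 30→8, 5→1, 14→3, 30→8, 22→4
Rank sum = 5 + 2 + 8 + 1 + 3 + 8 + 4 = 31

31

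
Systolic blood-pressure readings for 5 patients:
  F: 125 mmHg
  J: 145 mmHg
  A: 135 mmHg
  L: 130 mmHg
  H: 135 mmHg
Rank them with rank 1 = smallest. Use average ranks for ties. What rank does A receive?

Sorted (ascending): 125, 130, 135, 135, 145
The 2 values of 135 occupy positions 3–4 → average rank (3+4)/2 = 3.5.
A has value 135 mmHg → rank 3.5.

3.5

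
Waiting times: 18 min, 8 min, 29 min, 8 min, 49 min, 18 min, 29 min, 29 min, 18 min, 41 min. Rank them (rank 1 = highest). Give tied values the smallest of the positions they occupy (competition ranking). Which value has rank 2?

41

Sorted (descending): 49, 41, 29, 29, 29, 18, 18, 18, 8, 8
The 3 values of 29 occupy positions 3–5 → each gets rank 3.
The 3 values of 18 occupy positions 6–8 → each gets rank 6.
The 2 values of 8 occupy positions 9–10 → each gets rank 9.
Rank 2 → value 41.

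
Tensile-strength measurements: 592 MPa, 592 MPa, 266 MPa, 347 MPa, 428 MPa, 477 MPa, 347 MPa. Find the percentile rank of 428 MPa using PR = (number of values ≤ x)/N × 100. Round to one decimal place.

N = 7.
Strictly below 428: 3. Equal to 428: 1.
PR = 4/7 × 100 = 57.1

57.1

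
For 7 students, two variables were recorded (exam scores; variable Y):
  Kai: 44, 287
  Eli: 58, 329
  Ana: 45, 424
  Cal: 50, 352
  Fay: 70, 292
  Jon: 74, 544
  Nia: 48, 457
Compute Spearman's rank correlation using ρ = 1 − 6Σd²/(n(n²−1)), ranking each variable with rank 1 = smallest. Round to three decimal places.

0.321

Ranks of variable 1: 1, 5, 2, 4, 6, 7, 3
Ranks of variable 2: 1, 3, 5, 4, 2, 7, 6
d = r₁ − r₂: 0, 2, -3, 0, 4, 0, -3
d²: 0, 4, 9, 0, 16, 0, 9; Σd² = 38
ρ = 1 − 6·38/(7·48) = 1 − 228/336 = 0.321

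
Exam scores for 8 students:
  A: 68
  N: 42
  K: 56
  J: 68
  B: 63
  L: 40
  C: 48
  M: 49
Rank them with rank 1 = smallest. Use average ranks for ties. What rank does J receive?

Sorted (ascending): 40, 42, 48, 49, 56, 63, 68, 68
The 2 values of 68 occupy positions 7–8 → average rank (7+8)/2 = 7.5.
J has value 68 → rank 7.5.

7.5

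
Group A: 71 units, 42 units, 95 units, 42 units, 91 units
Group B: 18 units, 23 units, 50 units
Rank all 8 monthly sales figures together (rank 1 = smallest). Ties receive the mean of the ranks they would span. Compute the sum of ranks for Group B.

Sorted (ascending): 18, 23, 42, 42, 50, 71, 91, 95
The 2 values of 42 occupy positions 3–4 → average rank (3+4)/2 = 3.5.
Group B values → pooled ranks: 18→1, 23→2, 50→5
Rank sum = 1 + 2 + 5 = 8

8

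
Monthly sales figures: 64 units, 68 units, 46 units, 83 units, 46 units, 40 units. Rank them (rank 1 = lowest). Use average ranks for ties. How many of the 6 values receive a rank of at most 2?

Sorted (ascending): 40, 46, 46, 64, 68, 83
The 2 values of 46 occupy positions 2–3 → average rank (2+3)/2 = 2.5.
Ranks ≤ 2: {1} → 1 value.

1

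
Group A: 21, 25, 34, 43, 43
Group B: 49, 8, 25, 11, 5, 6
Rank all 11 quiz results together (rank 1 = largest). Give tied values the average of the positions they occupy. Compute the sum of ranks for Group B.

Sorted (descending): 49, 43, 43, 34, 25, 25, 21, 11, 8, 6, 5
The 2 values of 43 occupy positions 2–3 → average rank (2+3)/2 = 2.5.
The 2 values of 25 occupy positions 5–6 → average rank (5+6)/2 = 5.5.
Group B values → pooled ranks: 49→1, 8→9, 25→5.5, 11→8, 5→11, 6→10
Rank sum = 1 + 9 + 5.5 + 8 + 11 + 10 = 44.5

44.5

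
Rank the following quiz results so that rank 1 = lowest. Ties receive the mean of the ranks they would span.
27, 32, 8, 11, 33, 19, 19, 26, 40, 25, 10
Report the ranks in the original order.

8, 9, 1, 3, 10, 4.5, 4.5, 7, 11, 6, 2

Sorted (ascending): 8, 10, 11, 19, 19, 25, 26, 27, 32, 33, 40
The 2 values of 19 occupy positions 4–5 → average rank (4+5)/2 = 4.5.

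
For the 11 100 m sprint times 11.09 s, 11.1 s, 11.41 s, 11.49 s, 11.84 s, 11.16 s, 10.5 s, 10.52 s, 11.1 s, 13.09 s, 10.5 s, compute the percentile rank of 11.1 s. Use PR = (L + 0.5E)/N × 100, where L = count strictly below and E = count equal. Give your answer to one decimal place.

45.5

N = 11.
Strictly below 11.1: 4. Equal to 11.1: 2.
PR = (4 + 0.5·2)/11 × 100 = 45.5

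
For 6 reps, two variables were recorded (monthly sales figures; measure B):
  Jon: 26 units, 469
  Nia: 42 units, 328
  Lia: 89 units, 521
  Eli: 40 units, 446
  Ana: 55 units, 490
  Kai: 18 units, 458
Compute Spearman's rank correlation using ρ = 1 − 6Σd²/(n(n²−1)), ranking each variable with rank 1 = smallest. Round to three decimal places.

Ranks of variable 1: 2, 4, 6, 3, 5, 1
Ranks of variable 2: 4, 1, 6, 2, 5, 3
d = r₁ − r₂: -2, 3, 0, 1, 0, -2
d²: 4, 9, 0, 1, 0, 4; Σd² = 18
ρ = 1 − 6·18/(6·35) = 1 − 108/210 = 0.486

0.486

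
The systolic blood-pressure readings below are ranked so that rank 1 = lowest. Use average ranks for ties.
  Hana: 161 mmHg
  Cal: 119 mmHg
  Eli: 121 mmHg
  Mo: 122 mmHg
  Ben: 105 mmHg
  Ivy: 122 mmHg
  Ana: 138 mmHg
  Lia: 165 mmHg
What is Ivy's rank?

4.5

Sorted (ascending): 105, 119, 121, 122, 122, 138, 161, 165
The 2 values of 122 occupy positions 4–5 → average rank (4+5)/2 = 4.5.
Ivy has value 122 mmHg → rank 4.5.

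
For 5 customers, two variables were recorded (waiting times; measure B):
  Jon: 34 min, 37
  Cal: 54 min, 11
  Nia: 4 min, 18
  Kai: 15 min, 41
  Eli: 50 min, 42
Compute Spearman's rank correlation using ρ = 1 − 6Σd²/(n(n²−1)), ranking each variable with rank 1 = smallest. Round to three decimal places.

-0.100

Ranks of variable 1: 3, 5, 1, 2, 4
Ranks of variable 2: 3, 1, 2, 4, 5
d = r₁ − r₂: 0, 4, -1, -2, -1
d²: 0, 16, 1, 4, 1; Σd² = 22
ρ = 1 − 6·22/(5·24) = 1 − 132/120 = -0.100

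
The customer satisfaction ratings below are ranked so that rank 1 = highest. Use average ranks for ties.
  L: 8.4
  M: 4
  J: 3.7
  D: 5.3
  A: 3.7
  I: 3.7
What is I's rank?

Sorted (descending): 8.4, 5.3, 4, 3.7, 3.7, 3.7
The 3 values of 3.7 occupy positions 4–6 → average rank 5.
I has value 3.7 → rank 5.

5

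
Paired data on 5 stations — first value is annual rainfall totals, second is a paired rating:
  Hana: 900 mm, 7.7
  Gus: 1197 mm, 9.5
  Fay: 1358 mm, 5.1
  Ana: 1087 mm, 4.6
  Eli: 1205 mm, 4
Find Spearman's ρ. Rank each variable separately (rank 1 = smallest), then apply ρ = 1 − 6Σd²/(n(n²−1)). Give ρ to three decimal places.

Ranks of variable 1: 1, 3, 5, 2, 4
Ranks of variable 2: 4, 5, 3, 2, 1
d = r₁ − r₂: -3, -2, 2, 0, 3
d²: 9, 4, 4, 0, 9; Σd² = 26
ρ = 1 − 6·26/(5·24) = 1 − 156/120 = -0.300

-0.300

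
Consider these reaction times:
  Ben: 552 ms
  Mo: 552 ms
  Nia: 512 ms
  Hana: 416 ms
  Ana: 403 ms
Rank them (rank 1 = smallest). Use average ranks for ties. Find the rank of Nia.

Sorted (ascending): 403, 416, 512, 552, 552
The 2 values of 552 occupy positions 4–5 → average rank (4+5)/2 = 4.5.
Nia has value 512 ms → rank 3.

3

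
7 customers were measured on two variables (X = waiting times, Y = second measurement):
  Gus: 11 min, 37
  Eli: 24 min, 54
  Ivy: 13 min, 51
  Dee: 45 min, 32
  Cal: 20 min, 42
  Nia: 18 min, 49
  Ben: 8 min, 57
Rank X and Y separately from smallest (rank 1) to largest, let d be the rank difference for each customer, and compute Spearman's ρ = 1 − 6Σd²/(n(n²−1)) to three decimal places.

-0.429

Ranks of variable 1: 2, 6, 3, 7, 5, 4, 1
Ranks of variable 2: 2, 6, 5, 1, 3, 4, 7
d = r₁ − r₂: 0, 0, -2, 6, 2, 0, -6
d²: 0, 0, 4, 36, 4, 0, 36; Σd² = 80
ρ = 1 − 6·80/(7·48) = 1 − 480/336 = -0.429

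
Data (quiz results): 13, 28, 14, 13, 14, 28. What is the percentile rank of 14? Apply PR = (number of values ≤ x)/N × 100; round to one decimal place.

66.7

N = 6.
Strictly below 14: 2. Equal to 14: 2.
PR = 4/6 × 100 = 66.7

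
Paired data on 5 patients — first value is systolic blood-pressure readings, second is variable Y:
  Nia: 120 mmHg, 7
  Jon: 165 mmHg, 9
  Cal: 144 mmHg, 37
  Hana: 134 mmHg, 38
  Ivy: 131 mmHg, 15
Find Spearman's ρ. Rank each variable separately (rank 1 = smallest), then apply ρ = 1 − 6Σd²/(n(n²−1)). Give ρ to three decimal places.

0.300

Ranks of variable 1: 1, 5, 4, 3, 2
Ranks of variable 2: 1, 2, 4, 5, 3
d = r₁ − r₂: 0, 3, 0, -2, -1
d²: 0, 9, 0, 4, 1; Σd² = 14
ρ = 1 − 6·14/(5·24) = 1 − 84/120 = 0.300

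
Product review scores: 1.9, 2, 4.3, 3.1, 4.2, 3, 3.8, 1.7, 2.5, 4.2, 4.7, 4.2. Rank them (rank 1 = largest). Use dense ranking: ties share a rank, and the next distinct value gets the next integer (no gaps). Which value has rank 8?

2

Sorted (descending): 4.7, 4.3, 4.2, 4.2, 4.2, 3.8, 3.1, 3, 2.5, 2, 1.9, 1.7
The 3 values of 4.2 share dense rank 3.
Remaining distinct values take the next consecutive integers.
Rank 8 → value 2.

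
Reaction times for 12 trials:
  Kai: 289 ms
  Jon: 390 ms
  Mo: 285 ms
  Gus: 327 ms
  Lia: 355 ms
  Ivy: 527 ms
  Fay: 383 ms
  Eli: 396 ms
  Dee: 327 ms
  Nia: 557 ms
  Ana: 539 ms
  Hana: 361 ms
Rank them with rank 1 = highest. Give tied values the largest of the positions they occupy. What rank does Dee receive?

Sorted (descending): 557, 539, 527, 396, 390, 383, 361, 355, 327, 327, 289, 285
The 2 values of 327 occupy positions 9–10 → each gets rank 10.
Dee has value 327 ms → rank 10.

10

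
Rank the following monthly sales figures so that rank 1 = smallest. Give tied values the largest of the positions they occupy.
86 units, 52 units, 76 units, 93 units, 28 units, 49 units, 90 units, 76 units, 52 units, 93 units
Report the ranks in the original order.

Sorted (ascending): 28, 49, 52, 52, 76, 76, 86, 90, 93, 93
The 2 values of 52 occupy positions 3–4 → each gets rank 4.
The 2 values of 76 occupy positions 5–6 → each gets rank 6.
The 2 values of 93 occupy positions 9–10 → each gets rank 10.

7, 4, 6, 10, 1, 2, 8, 6, 4, 10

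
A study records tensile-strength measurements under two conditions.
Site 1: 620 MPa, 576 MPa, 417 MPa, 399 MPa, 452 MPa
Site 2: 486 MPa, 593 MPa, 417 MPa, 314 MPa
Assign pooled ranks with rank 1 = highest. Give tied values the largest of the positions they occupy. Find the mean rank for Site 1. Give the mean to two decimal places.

4.80

Sorted (descending): 620, 593, 576, 486, 452, 417, 417, 399, 314
The 2 values of 417 occupy positions 6–7 → each gets rank 7.
Site 1 values → pooled ranks: 620→1, 576→3, 417→7, 399→8, 452→5
Mean rank = (1 + 3 + 7 + 8 + 5) / 5 = 4.80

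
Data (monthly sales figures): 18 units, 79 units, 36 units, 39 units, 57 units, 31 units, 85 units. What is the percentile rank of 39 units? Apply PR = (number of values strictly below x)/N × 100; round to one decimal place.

N = 7.
Strictly below 39: 3. Equal to 39: 1.
PR = 3/7 × 100 = 42.9

42.9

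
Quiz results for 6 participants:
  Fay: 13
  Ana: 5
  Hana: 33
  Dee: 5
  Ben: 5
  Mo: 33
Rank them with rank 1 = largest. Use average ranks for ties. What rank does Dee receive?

Sorted (descending): 33, 33, 13, 5, 5, 5
The 2 values of 33 occupy positions 1–2 → average rank (1+2)/2 = 1.5.
The 3 values of 5 occupy positions 4–6 → average rank 5.
Dee has value 5 → rank 5.

5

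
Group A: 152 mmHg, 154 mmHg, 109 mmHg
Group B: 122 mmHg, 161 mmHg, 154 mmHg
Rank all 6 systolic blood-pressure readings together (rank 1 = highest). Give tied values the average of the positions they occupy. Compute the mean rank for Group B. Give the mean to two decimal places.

2.83

Sorted (descending): 161, 154, 154, 152, 122, 109
The 2 values of 154 occupy positions 2–3 → average rank (2+3)/2 = 2.5.
Group B values → pooled ranks: 122→5, 161→1, 154→2.5
Mean rank = (5 + 1 + 2.5) / 3 = 2.83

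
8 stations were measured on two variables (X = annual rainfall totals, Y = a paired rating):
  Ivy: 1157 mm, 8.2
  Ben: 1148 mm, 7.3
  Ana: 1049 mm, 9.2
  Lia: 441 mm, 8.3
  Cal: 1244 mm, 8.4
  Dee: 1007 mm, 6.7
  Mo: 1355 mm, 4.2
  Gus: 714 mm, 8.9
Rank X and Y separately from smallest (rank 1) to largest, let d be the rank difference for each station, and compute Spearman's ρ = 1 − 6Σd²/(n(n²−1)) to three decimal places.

-0.381

Ranks of variable 1: 6, 5, 4, 1, 7, 3, 8, 2
Ranks of variable 2: 4, 3, 8, 5, 6, 2, 1, 7
d = r₁ − r₂: 2, 2, -4, -4, 1, 1, 7, -5
d²: 4, 4, 16, 16, 1, 1, 49, 25; Σd² = 116
ρ = 1 − 6·116/(8·63) = 1 − 696/504 = -0.381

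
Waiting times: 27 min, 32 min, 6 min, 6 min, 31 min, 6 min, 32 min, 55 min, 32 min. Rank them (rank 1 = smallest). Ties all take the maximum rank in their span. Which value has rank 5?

Sorted (ascending): 6, 6, 6, 27, 31, 32, 32, 32, 55
The 3 values of 6 occupy positions 1–3 → each gets rank 3.
The 3 values of 32 occupy positions 6–8 → each gets rank 8.
Rank 5 → value 31.

31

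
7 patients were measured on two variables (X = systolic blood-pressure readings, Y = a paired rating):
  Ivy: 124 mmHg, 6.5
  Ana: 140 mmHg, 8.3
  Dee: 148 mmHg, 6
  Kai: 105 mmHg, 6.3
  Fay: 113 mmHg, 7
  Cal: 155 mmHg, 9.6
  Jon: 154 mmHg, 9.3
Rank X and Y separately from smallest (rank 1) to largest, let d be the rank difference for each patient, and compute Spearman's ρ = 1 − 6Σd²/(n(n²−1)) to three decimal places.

Ranks of variable 1: 3, 4, 5, 1, 2, 7, 6
Ranks of variable 2: 3, 5, 1, 2, 4, 7, 6
d = r₁ − r₂: 0, -1, 4, -1, -2, 0, 0
d²: 0, 1, 16, 1, 4, 0, 0; Σd² = 22
ρ = 1 − 6·22/(7·48) = 1 − 132/336 = 0.607

0.607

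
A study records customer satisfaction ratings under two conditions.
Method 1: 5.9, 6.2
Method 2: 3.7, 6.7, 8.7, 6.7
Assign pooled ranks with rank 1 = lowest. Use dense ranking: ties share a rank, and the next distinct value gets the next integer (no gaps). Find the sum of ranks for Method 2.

14

Sorted (ascending): 3.7, 5.9, 6.2, 6.7, 6.7, 8.7
The 2 values of 6.7 share dense rank 4.
Remaining distinct values take the next consecutive integers.
Method 2 values → pooled ranks: 3.7→1, 6.7→4, 8.7→5, 6.7→4
Rank sum = 1 + 4 + 5 + 4 = 14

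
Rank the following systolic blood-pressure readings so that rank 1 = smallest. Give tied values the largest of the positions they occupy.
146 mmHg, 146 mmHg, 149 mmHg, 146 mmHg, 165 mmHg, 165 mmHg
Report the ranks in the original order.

3, 3, 4, 3, 6, 6

Sorted (ascending): 146, 146, 146, 149, 165, 165
The 3 values of 146 occupy positions 1–3 → each gets rank 3.
The 2 values of 165 occupy positions 5–6 → each gets rank 6.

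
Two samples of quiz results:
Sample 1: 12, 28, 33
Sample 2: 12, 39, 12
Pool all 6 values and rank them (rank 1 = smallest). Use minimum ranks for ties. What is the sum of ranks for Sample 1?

Sorted (ascending): 12, 12, 12, 28, 33, 39
The 3 values of 12 occupy positions 1–3 → each gets rank 1.
Sample 1 values → pooled ranks: 12→1, 28→4, 33→5
Rank sum = 1 + 4 + 5 = 10

10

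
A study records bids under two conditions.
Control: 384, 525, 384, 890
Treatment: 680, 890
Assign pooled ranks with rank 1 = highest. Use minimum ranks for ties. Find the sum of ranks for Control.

Sorted (descending): 890, 890, 680, 525, 384, 384
The 2 values of 890 occupy positions 1–2 → each gets rank 1.
The 2 values of 384 occupy positions 5–6 → each gets rank 5.
Control values → pooled ranks: 384→5, 525→4, 384→5, 890→1
Rank sum = 5 + 4 + 5 + 1 = 15

15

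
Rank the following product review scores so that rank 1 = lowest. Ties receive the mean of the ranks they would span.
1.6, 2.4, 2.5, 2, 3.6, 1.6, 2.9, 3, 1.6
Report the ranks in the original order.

2, 5, 6, 4, 9, 2, 7, 8, 2

Sorted (ascending): 1.6, 1.6, 1.6, 2, 2.4, 2.5, 2.9, 3, 3.6
The 3 values of 1.6 occupy positions 1–3 → average rank 2.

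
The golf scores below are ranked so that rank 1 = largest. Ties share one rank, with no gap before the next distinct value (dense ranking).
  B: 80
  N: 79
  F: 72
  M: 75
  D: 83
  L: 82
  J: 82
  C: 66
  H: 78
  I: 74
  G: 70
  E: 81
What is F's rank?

9

Sorted (descending): 83, 82, 82, 81, 80, 79, 78, 75, 74, 72, 70, 66
The 2 values of 82 share dense rank 2.
Remaining distinct values take the next consecutive integers.
F has value 72 → rank 9.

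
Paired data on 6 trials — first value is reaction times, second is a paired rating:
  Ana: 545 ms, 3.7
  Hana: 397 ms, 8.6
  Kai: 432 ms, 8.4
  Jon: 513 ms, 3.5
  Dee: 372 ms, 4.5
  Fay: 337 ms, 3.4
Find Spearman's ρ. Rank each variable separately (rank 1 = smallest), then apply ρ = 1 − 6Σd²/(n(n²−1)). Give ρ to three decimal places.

Ranks of variable 1: 6, 3, 4, 5, 2, 1
Ranks of variable 2: 3, 6, 5, 2, 4, 1
d = r₁ − r₂: 3, -3, -1, 3, -2, 0
d²: 9, 9, 1, 9, 4, 0; Σd² = 32
ρ = 1 − 6·32/(6·35) = 1 − 192/210 = 0.086

0.086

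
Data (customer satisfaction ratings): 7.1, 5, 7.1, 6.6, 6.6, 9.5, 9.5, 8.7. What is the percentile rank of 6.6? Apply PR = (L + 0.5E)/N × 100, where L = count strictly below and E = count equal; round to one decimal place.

N = 8.
Strictly below 6.6: 1. Equal to 6.6: 2.
PR = (1 + 0.5·2)/8 × 100 = 25.0

25.0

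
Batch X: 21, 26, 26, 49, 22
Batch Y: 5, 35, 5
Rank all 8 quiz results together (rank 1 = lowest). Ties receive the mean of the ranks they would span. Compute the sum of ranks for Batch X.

26

Sorted (ascending): 5, 5, 21, 22, 26, 26, 35, 49
The 2 values of 5 occupy positions 1–2 → average rank (1+2)/2 = 1.5.
The 2 values of 26 occupy positions 5–6 → average rank (5+6)/2 = 5.5.
Batch X values → pooled ranks: 21→3, 26→5.5, 26→5.5, 49→8, 22→4
Rank sum = 3 + 5.5 + 5.5 + 8 + 4 = 26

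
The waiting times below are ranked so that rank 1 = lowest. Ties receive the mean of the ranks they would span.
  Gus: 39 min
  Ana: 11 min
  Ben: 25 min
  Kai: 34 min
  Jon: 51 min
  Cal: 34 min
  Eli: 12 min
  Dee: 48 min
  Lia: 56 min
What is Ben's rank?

Sorted (ascending): 11, 12, 25, 34, 34, 39, 48, 51, 56
The 2 values of 34 occupy positions 4–5 → average rank (4+5)/2 = 4.5.
Ben has value 25 min → rank 3.

3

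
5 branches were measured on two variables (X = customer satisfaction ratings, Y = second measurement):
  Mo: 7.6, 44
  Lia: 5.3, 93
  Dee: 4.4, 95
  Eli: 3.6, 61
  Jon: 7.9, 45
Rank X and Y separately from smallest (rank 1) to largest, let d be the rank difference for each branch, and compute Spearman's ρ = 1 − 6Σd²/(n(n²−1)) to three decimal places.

-0.600

Ranks of variable 1: 4, 3, 2, 1, 5
Ranks of variable 2: 1, 4, 5, 3, 2
d = r₁ − r₂: 3, -1, -3, -2, 3
d²: 9, 1, 9, 4, 9; Σd² = 32
ρ = 1 − 6·32/(5·24) = 1 − 192/120 = -0.600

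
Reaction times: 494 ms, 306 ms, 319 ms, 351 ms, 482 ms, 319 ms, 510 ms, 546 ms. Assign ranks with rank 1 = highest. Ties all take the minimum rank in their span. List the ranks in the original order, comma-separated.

Sorted (descending): 546, 510, 494, 482, 351, 319, 319, 306
The 2 values of 319 occupy positions 6–7 → each gets rank 6.

3, 8, 6, 5, 4, 6, 2, 1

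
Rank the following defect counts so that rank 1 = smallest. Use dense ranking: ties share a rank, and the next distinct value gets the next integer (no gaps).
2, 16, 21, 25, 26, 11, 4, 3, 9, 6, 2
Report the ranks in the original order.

1, 7, 8, 9, 10, 6, 3, 2, 5, 4, 1

Sorted (ascending): 2, 2, 3, 4, 6, 9, 11, 16, 21, 25, 26
The 2 values of 2 share dense rank 1.
Remaining distinct values take the next consecutive integers.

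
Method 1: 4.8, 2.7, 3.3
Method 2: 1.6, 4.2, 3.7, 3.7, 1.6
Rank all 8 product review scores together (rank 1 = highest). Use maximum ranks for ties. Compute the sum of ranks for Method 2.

Sorted (descending): 4.8, 4.2, 3.7, 3.7, 3.3, 2.7, 1.6, 1.6
The 2 values of 3.7 occupy positions 3–4 → each gets rank 4.
The 2 values of 1.6 occupy positions 7–8 → each gets rank 8.
Method 2 values → pooled ranks: 1.6→8, 4.2→2, 3.7→4, 3.7→4, 1.6→8
Rank sum = 8 + 2 + 4 + 4 + 8 = 26

26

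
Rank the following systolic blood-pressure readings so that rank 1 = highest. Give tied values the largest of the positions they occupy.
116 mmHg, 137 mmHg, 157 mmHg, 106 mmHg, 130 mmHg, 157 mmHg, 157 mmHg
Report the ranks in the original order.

Sorted (descending): 157, 157, 157, 137, 130, 116, 106
The 3 values of 157 occupy positions 1–3 → each gets rank 3.

6, 4, 3, 7, 5, 3, 3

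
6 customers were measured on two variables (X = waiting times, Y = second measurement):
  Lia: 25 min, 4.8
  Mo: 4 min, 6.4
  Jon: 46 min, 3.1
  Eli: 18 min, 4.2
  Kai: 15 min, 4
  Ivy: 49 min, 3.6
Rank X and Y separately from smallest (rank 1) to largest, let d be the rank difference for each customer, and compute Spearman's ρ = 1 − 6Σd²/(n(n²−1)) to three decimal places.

Ranks of variable 1: 4, 1, 5, 3, 2, 6
Ranks of variable 2: 5, 6, 1, 4, 3, 2
d = r₁ − r₂: -1, -5, 4, -1, -1, 4
d²: 1, 25, 16, 1, 1, 16; Σd² = 60
ρ = 1 − 6·60/(6·35) = 1 − 360/210 = -0.714

-0.714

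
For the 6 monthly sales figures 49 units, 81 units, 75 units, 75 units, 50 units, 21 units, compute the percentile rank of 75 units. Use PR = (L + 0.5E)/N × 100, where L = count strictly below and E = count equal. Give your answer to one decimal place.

N = 6.
Strictly below 75: 3. Equal to 75: 2.
PR = (3 + 0.5·2)/6 × 100 = 66.7

66.7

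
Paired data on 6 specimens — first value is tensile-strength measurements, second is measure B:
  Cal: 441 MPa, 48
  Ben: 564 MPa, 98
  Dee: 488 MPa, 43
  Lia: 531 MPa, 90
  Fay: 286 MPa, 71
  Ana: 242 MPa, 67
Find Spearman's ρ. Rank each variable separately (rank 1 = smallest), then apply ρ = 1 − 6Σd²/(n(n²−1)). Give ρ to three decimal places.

Ranks of variable 1: 3, 6, 4, 5, 2, 1
Ranks of variable 2: 2, 6, 1, 5, 4, 3
d = r₁ − r₂: 1, 0, 3, 0, -2, -2
d²: 1, 0, 9, 0, 4, 4; Σd² = 18
ρ = 1 − 6·18/(6·35) = 1 − 108/210 = 0.486

0.486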